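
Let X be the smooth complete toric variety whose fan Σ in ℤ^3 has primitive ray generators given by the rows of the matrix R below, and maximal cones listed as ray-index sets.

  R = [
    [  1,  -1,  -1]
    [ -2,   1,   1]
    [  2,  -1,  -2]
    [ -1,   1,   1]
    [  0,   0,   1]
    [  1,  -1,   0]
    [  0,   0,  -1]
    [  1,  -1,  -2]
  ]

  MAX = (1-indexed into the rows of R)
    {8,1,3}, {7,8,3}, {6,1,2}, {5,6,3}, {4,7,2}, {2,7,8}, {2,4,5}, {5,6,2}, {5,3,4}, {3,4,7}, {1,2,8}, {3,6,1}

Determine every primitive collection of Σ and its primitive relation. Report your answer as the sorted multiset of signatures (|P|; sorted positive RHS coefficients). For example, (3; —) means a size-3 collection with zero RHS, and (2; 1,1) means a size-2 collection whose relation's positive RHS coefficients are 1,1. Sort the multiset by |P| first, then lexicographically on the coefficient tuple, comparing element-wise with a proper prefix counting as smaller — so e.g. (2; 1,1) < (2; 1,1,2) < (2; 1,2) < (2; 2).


10 minimal non-faces of Δ(Σ) (on 8 rays):

  • {1,4}:  v_{1} + v_{4} = 0  so sig = (2; —)
  • {5,7}:  v_{5} + v_{7} = 0  so sig = (2; —)
  • {1,5}:  v_{1} + v_{5} = v_{6}  so sig = (2; 1)
  • {1,7}:  v_{1} + v_{7} = v_{8}  so sig = (2; 1)
  • {2,3}:  v_{2} + v_{3} = v_{7}  so sig = (2; 1)
  • {4,6}:  v_{4} + v_{6} = v_{5}  so sig = (2; 1)
  • {4,8}:  v_{4} + v_{8} = v_{7}  so sig = (2; 1)
  • {5,8}:  v_{5} + v_{8} = v_{1}  so sig = (2; 1)
  • {6,7}:  v_{6} + v_{7} = v_{1}  so sig = (2; 1)
  • {6,8}:  v_{6} + v_{8} = 2·v_{1}  so sig = (2; 2)

so the primitive-relation signature multiset is
    |P|=2: 10 collections, coeffs (), (), (1), (1), (1), (1), (1), (1), (1), (2)


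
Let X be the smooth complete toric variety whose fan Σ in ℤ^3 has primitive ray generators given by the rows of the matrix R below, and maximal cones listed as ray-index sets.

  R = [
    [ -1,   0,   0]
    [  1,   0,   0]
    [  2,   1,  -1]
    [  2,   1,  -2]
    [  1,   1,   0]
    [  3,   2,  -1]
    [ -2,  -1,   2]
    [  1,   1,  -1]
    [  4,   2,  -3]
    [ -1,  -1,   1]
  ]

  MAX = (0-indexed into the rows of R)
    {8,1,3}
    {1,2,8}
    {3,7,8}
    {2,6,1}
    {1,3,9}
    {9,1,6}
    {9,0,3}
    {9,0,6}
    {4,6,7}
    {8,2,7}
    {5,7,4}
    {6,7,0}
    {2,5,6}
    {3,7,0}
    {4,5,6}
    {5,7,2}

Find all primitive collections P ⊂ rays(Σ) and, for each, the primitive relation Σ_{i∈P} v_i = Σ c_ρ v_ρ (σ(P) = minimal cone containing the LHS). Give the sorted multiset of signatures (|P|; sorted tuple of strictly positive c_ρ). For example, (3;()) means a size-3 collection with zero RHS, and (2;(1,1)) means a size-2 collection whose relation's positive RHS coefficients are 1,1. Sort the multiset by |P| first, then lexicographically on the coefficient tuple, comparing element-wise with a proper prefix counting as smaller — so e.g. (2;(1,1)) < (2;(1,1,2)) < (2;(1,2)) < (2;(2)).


The 23 primitive collections of Σ (r=10, n=3):

  P = {0,1}:  v_{0} + v_{1} = 0  ⟹  sig = (2;())
  P = {3,6}:  v_{3} + v_{6} = 0  ⟹  sig = (2;())
  P = {7,9}:  v_{7} + v_{9} = 0  ⟹  sig = (2;())
  P = {0,2}:  v_{0} + v_{2} = v_{7}  ⟹  sig = (2;(1))
  P = {1,7}:  v_{1} + v_{7} = v_{2}  ⟹  sig = (2;(1))
  P = {2,3}:  v_{2} + v_{3} = v_{8}  ⟹  sig = (2;(1))
  P = {2,4}:  v_{2} + v_{4} = v_{5}  ⟹  sig = (2;(1))
  P = {2,9}:  v_{2} + v_{9} = v_{1}  ⟹  sig = (2;(1))
  P = {6,8}:  v_{6} + v_{8} = v_{2}  ⟹  sig = (2;(1))
  P = {0,5}:  v_{0} + v_{5} = v_{4} + v_{7}  ⟹  sig = (2;(1,1))
  P = {0,8}:  v_{0} + v_{8} = v_{3} + v_{7}  ⟹  sig = (2;(1,1))
  P = {3,4}:  v_{3} + v_{4} = v_{2} + v_{7}  ⟹  sig = (2;(1,1))
  P = {4,9}:  v_{4} + v_{9} = v_{2} + v_{6}  ⟹  sig = (2;(1,1))
  P = {8,9}:  v_{8} + v_{9} = v_{1} + v_{3}  ⟹  sig = (2;(1,1))
  P = {0,4}:  v_{0} + v_{4} = v_{6} + 2·v_{7}  ⟹  sig = (2;(1,2))
  P = {1,4}:  v_{1} + v_{4} = 2·v_{2} + v_{6}  ⟹  sig = (2;(1,2))
  P = {3,5}:  v_{3} + v_{5} = 2·v_{2} + v_{7}  ⟹  sig = (2;(1,2))
  P = {4,8}:  v_{4} + v_{8} = 2·v_{2} + v_{7}  ⟹  sig = (2;(1,2))
  P = {5,9}:  v_{5} + v_{9} = 2·v_{2} + v_{6}  ⟹  sig = (2;(1,2))
  P = {1,5}:  v_{1} + v_{5} = 3·v_{2} + v_{6}  ⟹  sig = (2;(1,3))
  P = {5,8}:  v_{5} + v_{8} = 3·v_{2} + v_{7}  ⟹  sig = (2;(1,3))
  P = {2,6,7}:  v_{2} + v_{6} + v_{7} = v_{4}  ⟹  sig = (3;(1))
  P = {5,6,7}:  v_{5} + v_{6} + v_{7} = 2·v_{4}  ⟹  sig = (3;(2))

Signatures (|P|; sorted positive RHS coefficients), sorted:
{ (2;()) ×3,  (2;(1)) ×6,  (2;(1,1)) ×5,  (2;(1,2)) ×5,  (2;(1,3)) ×2,  (3;(1)),  (3;(2)) }


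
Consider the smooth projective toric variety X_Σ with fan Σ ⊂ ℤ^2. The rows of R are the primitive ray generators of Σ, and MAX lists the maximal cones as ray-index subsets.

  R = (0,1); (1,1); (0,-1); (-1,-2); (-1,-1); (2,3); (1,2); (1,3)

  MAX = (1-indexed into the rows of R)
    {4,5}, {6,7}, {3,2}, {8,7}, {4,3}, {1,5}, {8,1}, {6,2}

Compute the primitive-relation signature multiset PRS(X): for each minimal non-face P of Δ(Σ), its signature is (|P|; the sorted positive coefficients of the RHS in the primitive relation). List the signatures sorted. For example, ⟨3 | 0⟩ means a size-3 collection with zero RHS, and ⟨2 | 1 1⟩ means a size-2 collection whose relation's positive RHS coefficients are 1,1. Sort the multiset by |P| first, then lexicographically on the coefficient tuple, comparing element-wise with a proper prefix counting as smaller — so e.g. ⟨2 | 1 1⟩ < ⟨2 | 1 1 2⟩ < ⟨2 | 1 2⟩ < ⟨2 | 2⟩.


Primitive collections (20):

  {1,3}:  v_{1} + v_{3} = 0  so sig = ⟨2 | 0⟩
  {2,5}:  v_{2} + v_{5} = 0  so sig = ⟨2 | 0⟩
  {4,7}:  v_{4} + v_{7} = 0  so sig = ⟨2 | 0⟩
  {1,2}:  v_{1} + v_{2} = v_{7}  so sig = ⟨2 | 1⟩
  {1,4}:  v_{1} + v_{4} = v_{5}  so sig = ⟨2 | 1⟩
  {1,7}:  v_{1} + v_{7} = v_{8}  so sig = ⟨2 | 1⟩
  {2,4}:  v_{2} + v_{4} = v_{3}  so sig = ⟨2 | 1⟩
  {2,7}:  v_{2} + v_{7} = v_{6}  so sig = ⟨2 | 1⟩
  {3,5}:  v_{3} + v_{5} = v_{4}  so sig = ⟨2 | 1⟩
  {3,7}:  v_{3} + v_{7} = v_{2}  so sig = ⟨2 | 1⟩
  {3,8}:  v_{3} + v_{8} = v_{7}  so sig = ⟨2 | 1⟩
  {4,6}:  v_{4} + v_{6} = v_{2}  so sig = ⟨2 | 1⟩
  {4,8}:  v_{4} + v_{8} = v_{1}  so sig = ⟨2 | 1⟩
  {5,6}:  v_{5} + v_{6} = v_{7}  so sig = ⟨2 | 1⟩
  {5,7}:  v_{5} + v_{7} = v_{1}  so sig = ⟨2 | 1⟩
  {1,6}:  v_{1} + v_{6} = 2·v_{7}  so sig = ⟨2 | 2⟩
  {2,8}:  v_{2} + v_{8} = 2·v_{7}  so sig = ⟨2 | 2⟩
  {3,6}:  v_{3} + v_{6} = 2·v_{2}  so sig = ⟨2 | 2⟩
  {5,8}:  v_{5} + v_{8} = 2·v_{1}  so sig = ⟨2 | 2⟩
  {6,8}:  v_{6} + v_{8} = 3·v_{7}  so sig = ⟨2 | 3⟩

Hence PRS(X_Σ) =
    |P|=2: 20 collections, coeffs (), (), (), (1), (1), (1), (1), (1), (1), (1), (1), (1), (1), (1), (1), (2), (2), (2), (2), (3)


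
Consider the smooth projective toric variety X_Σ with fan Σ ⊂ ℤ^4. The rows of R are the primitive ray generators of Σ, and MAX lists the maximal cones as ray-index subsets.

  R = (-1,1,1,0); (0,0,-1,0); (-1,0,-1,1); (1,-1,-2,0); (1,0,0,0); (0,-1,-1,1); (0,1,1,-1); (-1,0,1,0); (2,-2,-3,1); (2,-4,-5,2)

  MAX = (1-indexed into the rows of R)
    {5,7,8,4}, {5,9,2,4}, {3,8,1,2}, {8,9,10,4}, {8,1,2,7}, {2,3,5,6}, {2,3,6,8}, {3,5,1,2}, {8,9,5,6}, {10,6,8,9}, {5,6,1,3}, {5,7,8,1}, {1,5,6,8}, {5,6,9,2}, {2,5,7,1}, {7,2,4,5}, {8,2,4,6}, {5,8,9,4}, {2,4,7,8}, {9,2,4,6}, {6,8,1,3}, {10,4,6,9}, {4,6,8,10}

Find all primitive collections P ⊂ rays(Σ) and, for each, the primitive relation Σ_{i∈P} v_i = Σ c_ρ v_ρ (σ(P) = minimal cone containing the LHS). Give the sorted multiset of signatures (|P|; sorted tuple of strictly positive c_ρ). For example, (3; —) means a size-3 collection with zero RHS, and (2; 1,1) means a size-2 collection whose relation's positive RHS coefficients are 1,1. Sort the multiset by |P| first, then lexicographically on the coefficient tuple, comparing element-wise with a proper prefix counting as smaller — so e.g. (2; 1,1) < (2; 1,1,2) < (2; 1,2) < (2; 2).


Σ has 18 primitive collections:

  • {6,7}:  v_{6} + v_{7} = 0 ; sig = (2; —)
  • {1,4}:  v_{1} + v_{4} = v_{2} ; sig = (2; 1)
  • {3,7}:  v_{3} + v_{7} = v_{1} + v_{2} ; sig = (2; 1,1)
  • {7,9}:  v_{7} + v_{9} = v_{4} + v_{5} ; sig = (2; 1,1)
  • {1,9}:  v_{1} + v_{9} = v_{2} + v_{5} + v_{6} ; sig = (2; 1,1,1)
  • {7,10}:  v_{7} + v_{10} = v_{4} + v_{8} + v_{9} ; sig = (2; 1,1,1)
  • {3,10}:  v_{3} + v_{10} = v_{2} + v_{4} + 3·v_{6} ; sig = (2; 1,1,3)
  • {1,10}:  v_{1} + v_{10} = v_{4} + 2·v_{6} ; sig = (2; 1,2)
  • {3,4}:  v_{3} + v_{4} = 2·v_{2} + v_{6} ; sig = (2; 1,2)
  • {5,10}:  v_{5} + v_{10} = v_{8} + 2·v_{9} ; sig = (2; 1,2)
  • {3,9}:  v_{3} + v_{9} = 2·v_{2} + v_{5} + 2·v_{6} ; sig = (2; 1,2,2)
  • {2,10}:  v_{2} + v_{10} = 2·v_{4} + 2·v_{6} ; sig = (2; 2,2)
  • {2,5,8}:  v_{2} + v_{5} + v_{8} = 0 ; sig = (3; —)
  • {1,2,6}:  v_{1} + v_{2} + v_{6} = v_{3} ; sig = (3; 1)
  • {4,5,6}:  v_{4} + v_{5} + v_{6} = v_{9} ; sig = (3; 1)
  • {2,8,9}:  v_{2} + v_{8} + v_{9} = v_{4} + v_{6} ; sig = (3; 1,1)
  • {3,5,8}:  v_{3} + v_{5} + v_{8} = v_{1} + v_{6} ; sig = (3; 1,1)
  • {4,6,8,9}:  v_{4} + v_{6} + v_{8} + v_{9} = v_{10} ; sig = (4; 1)

so the primitive-relation signature multiset is
    (2; —)
    (2; 1)
    (2; 1,1)
    (2; 1,1)
    (2; 1,1,1)
    (2; 1,1,1)
    (2; 1,1,3)
    (2; 1,2)
    (2; 1,2)
    (2; 1,2)
    (2; 1,2,2)
    (2; 2,2)
    (3; —)
    (3; 1)
    (3; 1)
    (3; 1,1)
    (3; 1,1)
    (4; 1)


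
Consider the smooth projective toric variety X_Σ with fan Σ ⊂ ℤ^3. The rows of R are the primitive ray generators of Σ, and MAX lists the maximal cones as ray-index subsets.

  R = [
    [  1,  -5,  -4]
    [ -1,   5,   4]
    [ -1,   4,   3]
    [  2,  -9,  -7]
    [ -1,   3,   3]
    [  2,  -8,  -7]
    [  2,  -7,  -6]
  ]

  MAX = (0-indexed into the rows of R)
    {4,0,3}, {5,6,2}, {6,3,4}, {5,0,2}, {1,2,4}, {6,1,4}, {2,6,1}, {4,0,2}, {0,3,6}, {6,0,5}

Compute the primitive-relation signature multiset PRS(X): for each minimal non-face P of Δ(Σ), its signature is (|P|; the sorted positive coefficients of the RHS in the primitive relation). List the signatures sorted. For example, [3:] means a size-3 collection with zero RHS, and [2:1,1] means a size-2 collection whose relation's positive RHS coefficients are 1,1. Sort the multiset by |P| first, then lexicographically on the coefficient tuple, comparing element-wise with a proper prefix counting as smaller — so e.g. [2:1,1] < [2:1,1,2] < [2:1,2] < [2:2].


|primitive collections| = 9. Relations:

  P={0,1}:  v_{0} + v_{1} = 0 ; sig = [2:]
  P={2,3}:  v_{2} + v_{3} = v_{0} ; sig = [2:1]
  P={4,5}:  v_{4} + v_{5} = v_{0} ; sig = [2:1]
  P={1,3}:  v_{1} + v_{3} = v_{4} + v_{6} ; sig = [2:1,1]
  P={1,5}:  v_{1} + v_{5} = v_{2} + v_{6} ; sig = [2:1,1]
  P={3,5}:  v_{3} + v_{5} = 2·v_{0} + v_{6} ; sig = [2:1,2]
  P={2,4,6}:  v_{2} + v_{4} + v_{6} = 0 ; sig = [3:]
  P={0,2,6}:  v_{0} + v_{2} + v_{6} = v_{5} ; sig = [3:1]
  P={0,4,6}:  v_{0} + v_{4} + v_{6} = v_{3} ; sig = [3:1]

Signatures (|P|; sorted positive RHS coefficients), sorted:
    [2:]
    [2:1]
    [2:1]
    [2:1,1]
    [2:1,1]
    [2:1,2]
    [3:]
    [3:1]
    [3:1]


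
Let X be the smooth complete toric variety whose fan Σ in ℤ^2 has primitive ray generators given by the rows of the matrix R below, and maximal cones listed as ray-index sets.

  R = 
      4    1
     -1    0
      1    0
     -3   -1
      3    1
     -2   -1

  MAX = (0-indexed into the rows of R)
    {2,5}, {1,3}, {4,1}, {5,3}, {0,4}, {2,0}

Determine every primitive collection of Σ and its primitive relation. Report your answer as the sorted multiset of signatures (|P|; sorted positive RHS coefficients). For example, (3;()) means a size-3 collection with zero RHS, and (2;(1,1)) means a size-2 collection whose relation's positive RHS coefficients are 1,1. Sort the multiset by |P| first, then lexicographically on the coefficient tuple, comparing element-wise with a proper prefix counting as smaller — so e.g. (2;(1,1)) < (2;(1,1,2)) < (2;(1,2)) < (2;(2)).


Σ has 9 primitive collections:

  P = {1,2}:  v_{1} + v_{2} = 0  so sig = (2;())
  P = {3,4}:  v_{3} + v_{4} = 0  so sig = (2;())
  P = {0,1}:  v_{0} + v_{1} = v_{4}  so sig = (2;(1))
  P = {0,3}:  v_{0} + v_{3} = v_{2}  so sig = (2;(1))
  P = {1,5}:  v_{1} + v_{5} = v_{3}  so sig = (2;(1))
  P = {2,3}:  v_{2} + v_{3} = v_{5}  so sig = (2;(1))
  P = {2,4}:  v_{2} + v_{4} = v_{0}  so sig = (2;(1))
  P = {4,5}:  v_{4} + v_{5} = v_{2}  so sig = (2;(1))
  P = {0,5}:  v_{0} + v_{5} = 2·v_{2}  so sig = (2;(2))

Signatures (|P|; sorted positive RHS coefficients), sorted:
[(2;()), (2;()), (2;(1)), (2;(1)), (2;(1)), (2;(1)), (2;(1)), (2;(1)), (2;(2))]


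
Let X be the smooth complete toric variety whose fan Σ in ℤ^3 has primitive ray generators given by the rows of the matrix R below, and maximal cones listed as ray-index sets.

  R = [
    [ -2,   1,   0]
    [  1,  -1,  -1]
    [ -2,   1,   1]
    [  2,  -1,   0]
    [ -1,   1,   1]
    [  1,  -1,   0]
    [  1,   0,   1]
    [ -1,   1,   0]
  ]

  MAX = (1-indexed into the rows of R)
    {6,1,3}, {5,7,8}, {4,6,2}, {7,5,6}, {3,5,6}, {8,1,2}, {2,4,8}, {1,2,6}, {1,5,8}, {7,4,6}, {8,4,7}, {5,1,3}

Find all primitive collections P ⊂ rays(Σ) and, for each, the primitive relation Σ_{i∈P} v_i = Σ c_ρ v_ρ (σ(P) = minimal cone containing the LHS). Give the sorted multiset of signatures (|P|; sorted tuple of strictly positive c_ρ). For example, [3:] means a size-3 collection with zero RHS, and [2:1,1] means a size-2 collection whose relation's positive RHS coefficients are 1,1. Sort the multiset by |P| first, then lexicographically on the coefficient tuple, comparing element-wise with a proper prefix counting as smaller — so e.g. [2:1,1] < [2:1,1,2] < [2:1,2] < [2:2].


Σ has 11 primitive collections:

  {1,4}:  v_{1} + v_{4} = 0  ⇒ sig = [2:]
  {2,5}:  v_{2} + v_{5} = 0  ⇒ sig = [2:]
  {6,8}:  v_{6} + v_{8} = 0  ⇒ sig = [2:]
  {1,7}:  v_{1} + v_{7} = v_{5}  ⇒ sig = [2:1]
  {2,7}:  v_{2} + v_{7} = v_{4}  ⇒ sig = [2:1]
  {4,5}:  v_{4} + v_{5} = v_{7}  ⇒ sig = [2:1]
  {2,3}:  v_{2} + v_{3} = v_{1} + v_{6}  ⇒ sig = [2:1,1]
  {3,4}:  v_{3} + v_{4} = v_{5} + v_{6}  ⇒ sig = [2:1,1]
  {3,8}:  v_{3} + v_{8} = v_{1} + v_{5}  ⇒ sig = [2:1,1]
  {3,7}:  v_{3} + v_{7} = 2·v_{5} + v_{6}  ⇒ sig = [2:1,2]
  {1,5,6}:  v_{1} + v_{5} + v_{6} = v_{3}  ⇒ sig = [3:1]

Signatures (|P|; sorted positive RHS coefficients), sorted:
{ [2:] ×3,  [2:1] ×3,  [2:1,1] ×3,  [2:1,2],  [3:1] }


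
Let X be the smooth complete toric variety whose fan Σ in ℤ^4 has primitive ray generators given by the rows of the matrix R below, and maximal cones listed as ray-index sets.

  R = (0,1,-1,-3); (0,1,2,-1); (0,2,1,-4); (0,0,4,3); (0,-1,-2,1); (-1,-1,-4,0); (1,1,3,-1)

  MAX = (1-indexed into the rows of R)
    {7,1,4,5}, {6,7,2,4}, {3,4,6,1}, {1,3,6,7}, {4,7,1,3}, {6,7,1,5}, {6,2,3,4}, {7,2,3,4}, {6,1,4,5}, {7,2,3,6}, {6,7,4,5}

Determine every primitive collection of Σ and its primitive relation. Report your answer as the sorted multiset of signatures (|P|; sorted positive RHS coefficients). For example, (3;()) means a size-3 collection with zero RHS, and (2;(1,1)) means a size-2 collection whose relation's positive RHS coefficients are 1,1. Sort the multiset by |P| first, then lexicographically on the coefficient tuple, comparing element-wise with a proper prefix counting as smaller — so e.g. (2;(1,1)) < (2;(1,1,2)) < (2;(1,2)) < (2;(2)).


5 collections generate NE(X_Σ); each relation:

  • {2,5}:  v_{2} + v_{5} = 0  ⇒ sig = (2;())
  • {1,2}:  v_{1} + v_{2} = v_{3}  ⇒ sig = (2;(1))
  • {3,5}:  v_{3} + v_{5} = v_{1}  ⇒ sig = (2;(1))
  • {1,4,6,7}:  v_{1} + v_{4} + v_{6} + v_{7} = v_{2}  ⇒ sig = (4;(1))
  • {3,4,6,7}:  v_{3} + v_{4} + v_{6} + v_{7} = 2·v_{2}  ⇒ sig = (4;(2))

so the primitive-relation signature multiset is
{ (2;()),  (2;(1)) ×2,  (4;(1)),  (4;(2)) }


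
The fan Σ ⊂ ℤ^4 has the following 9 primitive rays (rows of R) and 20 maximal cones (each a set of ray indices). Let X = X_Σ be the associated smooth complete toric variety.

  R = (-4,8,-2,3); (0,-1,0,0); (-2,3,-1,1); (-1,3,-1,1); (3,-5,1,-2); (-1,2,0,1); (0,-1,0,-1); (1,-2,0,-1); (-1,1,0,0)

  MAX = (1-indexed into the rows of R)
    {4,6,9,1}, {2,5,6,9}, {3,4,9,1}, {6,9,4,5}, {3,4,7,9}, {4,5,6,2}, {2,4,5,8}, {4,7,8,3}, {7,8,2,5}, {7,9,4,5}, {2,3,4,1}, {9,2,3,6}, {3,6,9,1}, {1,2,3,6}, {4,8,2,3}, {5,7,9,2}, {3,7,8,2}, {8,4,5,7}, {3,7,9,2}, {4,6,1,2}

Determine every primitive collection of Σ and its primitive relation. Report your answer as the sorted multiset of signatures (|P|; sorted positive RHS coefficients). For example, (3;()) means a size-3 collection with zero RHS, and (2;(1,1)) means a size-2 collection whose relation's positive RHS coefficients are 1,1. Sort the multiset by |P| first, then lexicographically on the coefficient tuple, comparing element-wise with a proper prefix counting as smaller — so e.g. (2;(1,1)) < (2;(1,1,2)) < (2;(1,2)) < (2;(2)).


The 11 primitive collections of Σ (r=9, n=4):

  • {6,8}:  v_{6} + v_{8} = 0  →  sig = (2;())
  • {1,5}:  v_{1} + v_{5} = v_{4}  →  sig = (2;(1))
  • {3,5}:  v_{3} + v_{5} = v_{8}  →  sig = (2;(1))
  • {6,7}:  v_{6} + v_{7} = v_{9}  →  sig = (2;(1))
  • {8,9}:  v_{8} + v_{9} = v_{7}  →  sig = (2;(1))
  • {1,8}:  v_{1} + v_{8} = v_{3} + v_{4}  →  sig = (2;(1,1))
  • {1,7}:  v_{1} + v_{7} = v_{3} + v_{4} + v_{9}  →  sig = (2;(1,1,1))
  • {2,4,9}:  v_{2} + v_{4} + v_{9} = v_{3}  →  sig = (3;(1))
  • {3,4,6}:  v_{3} + v_{4} + v_{6} = v_{1}  →  sig = (3;(1))
  • {2,4,7}:  v_{2} + v_{4} + v_{7} = v_{3} + v_{8}  →  sig = (3;(1,1))
  • {1,2,9}:  v_{1} + v_{2} + v_{9} = 2·v_{3} + v_{6}  →  sig = (3;(1,2))

Hence PRS(X_Σ) =
{ (2;()),  (2;(1)) ×4,  (2;(1,1)),  (2;(1,1,1)),  (3;(1)) ×2,  (3;(1,1)),  (3;(1,2)) }


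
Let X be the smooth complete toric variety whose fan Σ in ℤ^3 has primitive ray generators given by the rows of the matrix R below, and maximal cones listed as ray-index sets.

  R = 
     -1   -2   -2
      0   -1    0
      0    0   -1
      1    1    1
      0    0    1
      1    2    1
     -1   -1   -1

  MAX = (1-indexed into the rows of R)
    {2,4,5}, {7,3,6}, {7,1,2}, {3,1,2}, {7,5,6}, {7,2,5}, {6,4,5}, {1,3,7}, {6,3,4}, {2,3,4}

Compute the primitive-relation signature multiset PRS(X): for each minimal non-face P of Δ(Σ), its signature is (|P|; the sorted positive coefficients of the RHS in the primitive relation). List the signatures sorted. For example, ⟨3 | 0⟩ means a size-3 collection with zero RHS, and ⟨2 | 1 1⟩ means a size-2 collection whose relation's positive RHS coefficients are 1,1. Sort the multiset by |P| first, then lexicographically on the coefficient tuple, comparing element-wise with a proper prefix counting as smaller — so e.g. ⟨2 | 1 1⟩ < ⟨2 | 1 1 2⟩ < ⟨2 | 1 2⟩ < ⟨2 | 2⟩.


7 collections generate NE(X_Σ); each relation:

  P = {3,5}:  v_{3} + v_{5} = 0  so sig = ⟨2 | 0⟩
  P = {4,7}:  v_{4} + v_{7} = 0  so sig = ⟨2 | 0⟩
  P = {1,6}:  v_{1} + v_{6} = v_{3}  so sig = ⟨2 | 1⟩
  P = {2,6}:  v_{2} + v_{6} = v_{4}  so sig = ⟨2 | 1⟩
  P = {1,4}:  v_{1} + v_{4} = v_{2} + v_{3}  so sig = ⟨2 | 1 1⟩
  P = {1,5}:  v_{1} + v_{5} = v_{2} + v_{7}  so sig = ⟨2 | 1 1⟩
  P = {2,3,7}:  v_{2} + v_{3} + v_{7} = v_{1}  so sig = ⟨3 | 1⟩

Hence PRS(X_Σ) =
    |P|=2: 6 collections, coeffs (), (), (1), (1), (1,1), (1,1)
    |P|=3: 1 collection, coeffs (1)


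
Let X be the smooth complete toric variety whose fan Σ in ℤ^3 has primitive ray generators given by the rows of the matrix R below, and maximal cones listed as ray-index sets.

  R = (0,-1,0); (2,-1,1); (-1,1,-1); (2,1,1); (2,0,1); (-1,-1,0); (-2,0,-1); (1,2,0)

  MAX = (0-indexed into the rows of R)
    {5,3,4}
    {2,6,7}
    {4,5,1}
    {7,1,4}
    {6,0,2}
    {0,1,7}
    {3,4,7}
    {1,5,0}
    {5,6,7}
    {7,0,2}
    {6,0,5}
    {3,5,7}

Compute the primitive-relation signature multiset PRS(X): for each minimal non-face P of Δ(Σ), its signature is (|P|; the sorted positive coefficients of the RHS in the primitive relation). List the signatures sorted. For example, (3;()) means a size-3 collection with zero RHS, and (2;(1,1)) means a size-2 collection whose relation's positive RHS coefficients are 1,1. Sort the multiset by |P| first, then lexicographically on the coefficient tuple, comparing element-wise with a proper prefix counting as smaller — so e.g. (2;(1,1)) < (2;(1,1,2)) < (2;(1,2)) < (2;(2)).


Primitive collections (14):

  {4,6}:  v_{4} + v_{6} = 0  so sig = (2;())
  {0,3}:  v_{0} + v_{3} = v_{4}  so sig = (2;(1))
  {0,4}:  v_{0} + v_{4} = v_{1}  so sig = (2;(1))
  {1,6}:  v_{1} + v_{6} = v_{0}  so sig = (2;(1))
  {2,3}:  v_{2} + v_{3} = v_{7}  so sig = (2;(1))
  {2,5}:  v_{2} + v_{5} = v_{6}  so sig = (2;(1))
  {2,4}:  v_{2} + v_{4} = v_{0} + v_{7}  so sig = (2;(1,1))
  {3,6}:  v_{3} + v_{6} = v_{5} + v_{7}  so sig = (2;(1,1))
  {1,2}:  v_{1} + v_{2} = 2·v_{0} + v_{7}  so sig = (2;(1,2))
  {1,3}:  v_{1} + v_{3} = 2·v_{4}  so sig = (2;(2))
  {0,5,7}:  v_{0} + v_{5} + v_{7} = 0  so sig = (3;())
  {0,6,7}:  v_{0} + v_{6} + v_{7} = v_{2}  so sig = (3;(1))
  {1,5,7}:  v_{1} + v_{5} + v_{7} = v_{4}  so sig = (3;(1))
  {4,5,7}:  v_{4} + v_{5} + v_{7} = v_{3}  so sig = (3;(1))

so the primitive-relation signature multiset is
{ (2;()),  (2;(1)) ×5,  (2;(1,1)) ×2,  (2;(1,2)),  (2;(2)),  (3;()),  (3;(1)) ×3 }


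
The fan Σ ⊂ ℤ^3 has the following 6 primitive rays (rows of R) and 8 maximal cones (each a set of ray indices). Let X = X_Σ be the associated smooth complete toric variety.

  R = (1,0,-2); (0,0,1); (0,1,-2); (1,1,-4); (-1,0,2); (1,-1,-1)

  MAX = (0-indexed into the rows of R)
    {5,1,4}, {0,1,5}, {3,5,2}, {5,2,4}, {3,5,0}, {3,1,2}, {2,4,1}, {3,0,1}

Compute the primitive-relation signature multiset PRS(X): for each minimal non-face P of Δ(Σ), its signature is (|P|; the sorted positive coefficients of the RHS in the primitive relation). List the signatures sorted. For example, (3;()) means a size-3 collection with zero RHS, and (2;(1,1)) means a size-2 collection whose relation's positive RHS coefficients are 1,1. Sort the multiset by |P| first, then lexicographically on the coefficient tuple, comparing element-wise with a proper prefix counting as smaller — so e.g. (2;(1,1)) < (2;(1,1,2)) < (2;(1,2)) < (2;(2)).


Σ has 5 primitive collections:

  P={0,4}:  v_{0} + v_{4} = 0  ⟹  sig = (2;())
  P={0,2}:  v_{0} + v_{2} = v_{3}  ⟹  sig = (2;(1))
  P={3,4}:  v_{3} + v_{4} = v_{2}  ⟹  sig = (2;(1))
  P={1,2,5}:  v_{1} + v_{2} + v_{5} = v_{0}  ⟹  sig = (3;(1))
  P={1,3,5}:  v_{1} + v_{3} + v_{5} = 2·v_{0}  ⟹  sig = (3;(2))

Hence PRS(X_Σ) =
    (2;())
    (2;(1))
    (2;(1))
    (3;(1))
    (3;(2))


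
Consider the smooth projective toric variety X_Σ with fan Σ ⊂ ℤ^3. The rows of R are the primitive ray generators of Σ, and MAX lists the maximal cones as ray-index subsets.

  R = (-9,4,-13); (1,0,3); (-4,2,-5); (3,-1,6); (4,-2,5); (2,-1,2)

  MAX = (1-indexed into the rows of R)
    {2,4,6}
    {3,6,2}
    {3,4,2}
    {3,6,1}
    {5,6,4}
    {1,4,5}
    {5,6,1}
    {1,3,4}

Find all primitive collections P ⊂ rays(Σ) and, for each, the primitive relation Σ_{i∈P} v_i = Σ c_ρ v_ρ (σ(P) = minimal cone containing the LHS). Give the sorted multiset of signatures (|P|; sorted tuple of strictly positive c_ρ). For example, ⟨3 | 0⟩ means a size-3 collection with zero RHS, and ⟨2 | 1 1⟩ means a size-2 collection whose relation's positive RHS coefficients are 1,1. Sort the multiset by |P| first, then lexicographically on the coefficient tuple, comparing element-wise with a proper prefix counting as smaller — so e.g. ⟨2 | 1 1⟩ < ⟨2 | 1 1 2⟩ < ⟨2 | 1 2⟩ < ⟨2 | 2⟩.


Σ has 5 primitive collections:

  • {3,5}:  v_{3} + v_{5} = 0 — sig = ⟨2 | 0⟩
  • {2,5}:  v_{2} + v_{5} = v_{4} + v_{6} — sig = ⟨2 | 1 1⟩
  • {1,2}:  v_{1} + v_{2} = 2·v_{3} — sig = ⟨2 | 2⟩
  • {1,4,6}:  v_{1} + v_{4} + v_{6} = v_{3} — sig = ⟨3 | 1⟩
  • {3,4,6}:  v_{3} + v_{4} + v_{6} = v_{2} — sig = ⟨3 | 1⟩

Signatures (|P|; sorted positive RHS coefficients), sorted:
    |P|=2: 3 collections, coeffs (), (1,1), (2)
    |P|=3: 2 collections, coeffs (1), (1)


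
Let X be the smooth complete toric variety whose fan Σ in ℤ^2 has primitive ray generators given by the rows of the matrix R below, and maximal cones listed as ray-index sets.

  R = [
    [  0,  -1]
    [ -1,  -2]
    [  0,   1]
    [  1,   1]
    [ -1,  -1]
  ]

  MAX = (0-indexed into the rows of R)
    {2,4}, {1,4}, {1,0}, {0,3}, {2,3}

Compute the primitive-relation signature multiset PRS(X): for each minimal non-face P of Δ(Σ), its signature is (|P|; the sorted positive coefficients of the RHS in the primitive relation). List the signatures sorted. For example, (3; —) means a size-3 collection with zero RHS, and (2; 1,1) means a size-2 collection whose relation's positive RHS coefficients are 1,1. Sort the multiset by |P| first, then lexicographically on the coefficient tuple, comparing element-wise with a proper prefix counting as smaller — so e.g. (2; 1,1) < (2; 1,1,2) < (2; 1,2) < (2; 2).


Primitive collections (5):

  P = {0,2}:  v_{0} + v_{2} = 0 — sig = (2; —)
  P = {3,4}:  v_{3} + v_{4} = 0 — sig = (2; —)
  P = {0,4}:  v_{0} + v_{4} = v_{1} — sig = (2; 1)
  P = {1,2}:  v_{1} + v_{2} = v_{4} — sig = (2; 1)
  P = {1,3}:  v_{1} + v_{3} = v_{0} — sig = (2; 1)

Hence PRS(X_Σ) =
    (2; —)
    (2; —)
    (2; 1)
    (2; 1)
    (2; 1)


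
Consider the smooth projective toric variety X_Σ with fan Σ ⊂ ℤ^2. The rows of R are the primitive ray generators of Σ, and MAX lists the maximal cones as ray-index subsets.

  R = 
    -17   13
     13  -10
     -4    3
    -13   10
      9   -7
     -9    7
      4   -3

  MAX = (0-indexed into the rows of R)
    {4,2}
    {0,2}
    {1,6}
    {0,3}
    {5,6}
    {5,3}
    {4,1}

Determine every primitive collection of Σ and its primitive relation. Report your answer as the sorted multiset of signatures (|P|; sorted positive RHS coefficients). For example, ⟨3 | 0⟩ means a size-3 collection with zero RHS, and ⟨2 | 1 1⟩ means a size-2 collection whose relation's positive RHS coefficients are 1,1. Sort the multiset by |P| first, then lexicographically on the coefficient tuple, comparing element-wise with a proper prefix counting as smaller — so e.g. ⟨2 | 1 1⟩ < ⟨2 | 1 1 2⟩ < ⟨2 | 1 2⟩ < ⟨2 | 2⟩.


Minimal non-faces — 14 found among 7 rays, 7 max cones:

  • {1,3}:  v_{1} + v_{3} = 0  →  sig = ⟨2 | 0⟩
  • {2,6}:  v_{2} + v_{6} = 0  →  sig = ⟨2 | 0⟩
  • {4,5}:  v_{4} + v_{5} = 0  →  sig = ⟨2 | 0⟩
  • {0,1}:  v_{0} + v_{1} = v_{2}  →  sig = ⟨2 | 1⟩
  • {0,6}:  v_{0} + v_{6} = v_{3}  →  sig = ⟨2 | 1⟩
  • {1,2}:  v_{1} + v_{2} = v_{4}  →  sig = ⟨2 | 1⟩
  • {1,5}:  v_{1} + v_{5} = v_{6}  →  sig = ⟨2 | 1⟩
  • {2,3}:  v_{2} + v_{3} = v_{0}  →  sig = ⟨2 | 1⟩
  • {2,5}:  v_{2} + v_{5} = v_{3}  →  sig = ⟨2 | 1⟩
  • {3,4}:  v_{3} + v_{4} = v_{2}  →  sig = ⟨2 | 1⟩
  • {3,6}:  v_{3} + v_{6} = v_{5}  →  sig = ⟨2 | 1⟩
  • {4,6}:  v_{4} + v_{6} = v_{1}  →  sig = ⟨2 | 1⟩
  • {0,4}:  v_{0} + v_{4} = 2·v_{2}  →  sig = ⟨2 | 2⟩
  • {0,5}:  v_{0} + v_{5} = 2·v_{3}  →  sig = ⟨2 | 2⟩

Sorted signature multiset PRS(X):
[⟨2 | 0⟩, ⟨2 | 0⟩, ⟨2 | 0⟩, ⟨2 | 1⟩, ⟨2 | 1⟩, ⟨2 | 1⟩, ⟨2 | 1⟩, ⟨2 | 1⟩, ⟨2 | 1⟩, ⟨2 | 1⟩, ⟨2 | 1⟩, ⟨2 | 1⟩, ⟨2 | 2⟩, ⟨2 | 2⟩]


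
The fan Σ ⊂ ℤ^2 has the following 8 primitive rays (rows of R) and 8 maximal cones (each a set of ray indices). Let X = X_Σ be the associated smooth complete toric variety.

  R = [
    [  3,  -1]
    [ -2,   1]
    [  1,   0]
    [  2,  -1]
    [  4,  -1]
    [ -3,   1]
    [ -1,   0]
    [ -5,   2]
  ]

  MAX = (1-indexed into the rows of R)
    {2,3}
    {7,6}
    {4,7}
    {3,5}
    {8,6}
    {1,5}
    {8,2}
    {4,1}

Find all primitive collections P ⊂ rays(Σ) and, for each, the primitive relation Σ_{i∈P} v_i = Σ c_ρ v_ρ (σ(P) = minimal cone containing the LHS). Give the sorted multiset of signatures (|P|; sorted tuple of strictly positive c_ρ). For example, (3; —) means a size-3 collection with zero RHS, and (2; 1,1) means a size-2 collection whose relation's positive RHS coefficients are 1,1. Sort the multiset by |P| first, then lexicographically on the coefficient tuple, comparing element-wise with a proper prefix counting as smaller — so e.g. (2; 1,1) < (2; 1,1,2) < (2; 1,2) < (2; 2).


Δ(Σ) — 8 vertices, 20 min non-faces:

  P={1,6}:  v_{1} + v_{6} = 0 ; sig = (2; —)
  P={2,4}:  v_{2} + v_{4} = 0 ; sig = (2; —)
  P={3,7}:  v_{3} + v_{7} = 0 ; sig = (2; —)
  P={1,2}:  v_{1} + v_{2} = v_{3} ; sig = (2; 1)
  P={1,3}:  v_{1} + v_{3} = v_{5} ; sig = (2; 1)
  P={1,7}:  v_{1} + v_{7} = v_{4} ; sig = (2; 1)
  P={1,8}:  v_{1} + v_{8} = v_{2} ; sig = (2; 1)
  P={2,6}:  v_{2} + v_{6} = v_{8} ; sig = (2; 1)
  P={2,7}:  v_{2} + v_{7} = v_{6} ; sig = (2; 1)
  P={3,4}:  v_{3} + v_{4} = v_{1} ; sig = (2; 1)
  P={3,6}:  v_{3} + v_{6} = v_{2} ; sig = (2; 1)
  P={4,6}:  v_{4} + v_{6} = v_{7} ; sig = (2; 1)
  P={4,8}:  v_{4} + v_{8} = v_{6} ; sig = (2; 1)
  P={5,6}:  v_{5} + v_{6} = v_{3} ; sig = (2; 1)
  P={5,7}:  v_{5} + v_{7} = v_{1} ; sig = (2; 1)
  P={5,8}:  v_{5} + v_{8} = v_{2} + v_{3} ; sig = (2; 1,1)
  P={2,5}:  v_{2} + v_{5} = 2·v_{3} ; sig = (2; 2)
  P={3,8}:  v_{3} + v_{8} = 2·v_{2} ; sig = (2; 2)
  P={4,5}:  v_{4} + v_{5} = 2·v_{1} ; sig = (2; 2)
  P={7,8}:  v_{7} + v_{8} = 2·v_{6} ; sig = (2; 2)

Signatures (|P|; sorted positive RHS coefficients), sorted:
    |P|=2: 20 collections, coeffs (), (), (), (1), (1), (1), (1), (1), (1), (1), (1), (1), (1), (1), (1), (1,1), (2), (2), (2), (2)


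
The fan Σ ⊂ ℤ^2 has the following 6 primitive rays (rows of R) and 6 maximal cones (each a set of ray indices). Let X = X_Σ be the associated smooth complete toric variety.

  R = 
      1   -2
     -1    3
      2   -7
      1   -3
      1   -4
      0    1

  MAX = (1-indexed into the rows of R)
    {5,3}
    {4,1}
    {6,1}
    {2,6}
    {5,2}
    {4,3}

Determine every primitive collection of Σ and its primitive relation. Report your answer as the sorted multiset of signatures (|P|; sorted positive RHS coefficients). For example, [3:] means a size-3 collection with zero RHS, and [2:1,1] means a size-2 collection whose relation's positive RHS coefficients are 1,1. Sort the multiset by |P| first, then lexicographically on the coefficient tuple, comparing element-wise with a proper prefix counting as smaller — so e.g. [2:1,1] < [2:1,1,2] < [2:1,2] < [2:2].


Δ(Σ) — 6 vertices, 9 min non-faces:

  {2,4}:  v_{2} + v_{4} = 0  so sig = [2:]
  {1,2}:  v_{1} + v_{2} = v_{6}  so sig = [2:1]
  {2,3}:  v_{2} + v_{3} = v_{5}  so sig = [2:1]
  {4,5}:  v_{4} + v_{5} = v_{3}  so sig = [2:1]
  {4,6}:  v_{4} + v_{6} = v_{1}  so sig = [2:1]
  {5,6}:  v_{5} + v_{6} = v_{4}  so sig = [2:1]
  {1,5}:  v_{1} + v_{5} = 2·v_{4}  so sig = [2:2]
  {3,6}:  v_{3} + v_{6} = 2·v_{4}  so sig = [2:2]
  {1,3}:  v_{1} + v_{3} = 3·v_{4}  so sig = [2:3]

Hence PRS(X_Σ) =
{ [2:],  [2:1] ×5,  [2:2] ×2,  [2:3] }


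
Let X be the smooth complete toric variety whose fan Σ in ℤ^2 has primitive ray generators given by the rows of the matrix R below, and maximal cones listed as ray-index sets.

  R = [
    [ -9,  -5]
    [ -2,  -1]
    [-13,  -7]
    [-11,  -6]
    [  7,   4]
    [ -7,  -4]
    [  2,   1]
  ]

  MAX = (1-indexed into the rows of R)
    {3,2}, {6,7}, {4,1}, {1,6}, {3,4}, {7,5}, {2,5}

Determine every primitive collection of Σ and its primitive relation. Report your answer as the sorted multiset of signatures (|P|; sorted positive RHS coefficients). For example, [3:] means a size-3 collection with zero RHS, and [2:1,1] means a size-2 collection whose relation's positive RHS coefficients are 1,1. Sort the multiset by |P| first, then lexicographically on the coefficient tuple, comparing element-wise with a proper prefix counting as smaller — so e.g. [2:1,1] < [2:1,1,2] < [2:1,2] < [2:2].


The 14 primitive collections of Σ (r=7, n=2):

  P = {2,7}:  v_{2} + v_{7} = 0 ; sig = [2:]
  P = {5,6}:  v_{5} + v_{6} = 0 ; sig = [2:]
  P = {1,2}:  v_{1} + v_{2} = v_{4} ; sig = [2:1]
  P = {1,5}:  v_{1} + v_{5} = v_{2} ; sig = [2:1]
  P = {1,7}:  v_{1} + v_{7} = v_{6} ; sig = [2:1]
  P = {2,4}:  v_{2} + v_{4} = v_{3} ; sig = [2:1]
  P = {2,6}:  v_{2} + v_{6} = v_{1} ; sig = [2:1]
  P = {3,7}:  v_{3} + v_{7} = v_{4} ; sig = [2:1]
  P = {4,7}:  v_{4} + v_{7} = v_{1} ; sig = [2:1]
  P = {3,6}:  v_{3} + v_{6} = v_{1} + v_{4} ; sig = [2:1,1]
  P = {1,3}:  v_{1} + v_{3} = 2·v_{4} ; sig = [2:2]
  P = {4,5}:  v_{4} + v_{5} = 2·v_{2} ; sig = [2:2]
  P = {4,6}:  v_{4} + v_{6} = 2·v_{1} ; sig = [2:2]
  P = {3,5}:  v_{3} + v_{5} = 3·v_{2} ; sig = [2:3]

Signatures (|P|; sorted positive RHS coefficients), sorted:
    [2:]
    [2:]
    [2:1]
    [2:1]
    [2:1]
    [2:1]
    [2:1]
    [2:1]
    [2:1]
    [2:1,1]
    [2:2]
    [2:2]
    [2:2]
    [2:3]


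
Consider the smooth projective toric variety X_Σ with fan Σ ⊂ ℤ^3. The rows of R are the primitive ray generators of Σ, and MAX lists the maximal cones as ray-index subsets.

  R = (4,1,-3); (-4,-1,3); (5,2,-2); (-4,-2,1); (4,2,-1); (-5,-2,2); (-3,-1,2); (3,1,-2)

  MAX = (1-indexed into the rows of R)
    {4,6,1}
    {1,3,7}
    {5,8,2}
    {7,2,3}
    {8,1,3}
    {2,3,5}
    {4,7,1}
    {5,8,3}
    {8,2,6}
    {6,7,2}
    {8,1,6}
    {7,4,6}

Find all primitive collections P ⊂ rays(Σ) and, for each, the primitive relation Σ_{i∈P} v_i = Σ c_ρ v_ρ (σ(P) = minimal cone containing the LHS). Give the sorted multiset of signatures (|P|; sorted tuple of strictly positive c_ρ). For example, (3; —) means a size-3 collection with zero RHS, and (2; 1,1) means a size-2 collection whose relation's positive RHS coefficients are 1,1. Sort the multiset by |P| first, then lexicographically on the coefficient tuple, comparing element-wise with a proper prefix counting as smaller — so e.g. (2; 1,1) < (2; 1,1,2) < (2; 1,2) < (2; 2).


12 collections generate NE(X_Σ); each relation:

  {1,2}:  v_{1} + v_{2} = 0 ; sig = (2; —)
  {3,6}:  v_{3} + v_{6} = 0 ; sig = (2; —)
  {4,5}:  v_{4} + v_{5} = 0 ; sig = (2; —)
  {7,8}:  v_{7} + v_{8} = 0 ; sig = (2; —)
  {1,5}:  v_{1} + v_{5} = v_{3} + v_{8} ; sig = (2; 1,1)
  {2,4}:  v_{2} + v_{4} = v_{6} + v_{7} ; sig = (2; 1,1)
  {3,4}:  v_{3} + v_{4} = v_{1} + v_{7} ; sig = (2; 1,1)
  {4,8}:  v_{4} + v_{8} = v_{1} + v_{6} ; sig = (2; 1,1)
  {5,6}:  v_{5} + v_{6} = v_{2} + v_{8} ; sig = (2; 1,1)
  {5,7}:  v_{5} + v_{7} = v_{2} + v_{3} ; sig = (2; 1,1)
  {1,6,7}:  v_{1} + v_{6} + v_{7} = v_{4} ; sig = (3; 1)
  {2,3,8}:  v_{2} + v_{3} + v_{8} = v_{5} ; sig = (3; 1)

so the primitive-relation signature multiset is
    |P|=2: 10 collections, coeffs (), (), (), (), (1,1), (1,1), (1,1), (1,1), (1,1), (1,1)
    |P|=3: 2 collections, coeffs (1), (1)


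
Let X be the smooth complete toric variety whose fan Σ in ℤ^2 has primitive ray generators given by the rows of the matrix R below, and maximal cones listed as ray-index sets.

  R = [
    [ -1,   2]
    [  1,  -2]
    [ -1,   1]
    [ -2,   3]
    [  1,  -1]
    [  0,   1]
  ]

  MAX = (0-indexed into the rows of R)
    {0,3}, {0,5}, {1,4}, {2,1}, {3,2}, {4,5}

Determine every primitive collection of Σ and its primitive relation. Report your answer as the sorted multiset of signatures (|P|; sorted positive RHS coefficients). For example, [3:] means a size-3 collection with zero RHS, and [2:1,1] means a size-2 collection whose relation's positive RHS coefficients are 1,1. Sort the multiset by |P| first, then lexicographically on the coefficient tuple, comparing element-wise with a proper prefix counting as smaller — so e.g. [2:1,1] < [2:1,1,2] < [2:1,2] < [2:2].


Σ has 9 primitive collections:

  P={0,1}:  v_{0} + v_{1} = 0 ; sig = [2:]
  P={2,4}:  v_{2} + v_{4} = 0 ; sig = [2:]
  P={0,2}:  v_{0} + v_{2} = v_{3} ; sig = [2:1]
  P={0,4}:  v_{0} + v_{4} = v_{5} ; sig = [2:1]
  P={1,3}:  v_{1} + v_{3} = v_{2} ; sig = [2:1]
  P={1,5}:  v_{1} + v_{5} = v_{4} ; sig = [2:1]
  P={2,5}:  v_{2} + v_{5} = v_{0} ; sig = [2:1]
  P={3,4}:  v_{3} + v_{4} = v_{0} ; sig = [2:1]
  P={3,5}:  v_{3} + v_{5} = 2·v_{0} ; sig = [2:2]

Sorted signature multiset PRS(X):
{ [2:] ×2,  [2:1] ×6,  [2:2] }


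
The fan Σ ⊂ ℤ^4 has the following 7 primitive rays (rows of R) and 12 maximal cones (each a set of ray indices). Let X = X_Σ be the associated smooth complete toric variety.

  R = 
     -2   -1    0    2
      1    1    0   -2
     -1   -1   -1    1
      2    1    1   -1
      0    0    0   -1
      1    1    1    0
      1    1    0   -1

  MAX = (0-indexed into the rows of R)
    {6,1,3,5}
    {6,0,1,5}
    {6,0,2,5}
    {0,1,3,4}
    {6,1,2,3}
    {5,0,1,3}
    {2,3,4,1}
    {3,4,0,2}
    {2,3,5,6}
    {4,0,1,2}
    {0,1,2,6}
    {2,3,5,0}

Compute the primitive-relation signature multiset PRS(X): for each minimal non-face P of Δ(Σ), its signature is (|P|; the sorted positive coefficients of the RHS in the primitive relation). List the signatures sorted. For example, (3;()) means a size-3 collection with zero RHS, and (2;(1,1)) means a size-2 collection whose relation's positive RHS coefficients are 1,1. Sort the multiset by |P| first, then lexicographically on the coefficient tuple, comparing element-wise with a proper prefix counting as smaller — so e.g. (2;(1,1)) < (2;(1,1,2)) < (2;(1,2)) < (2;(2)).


|primitive collections| = 5. Relations:

  P={4,6}:  v_{4} + v_{6} = v_{1} ; sig = (2;(1))
  P={4,5}:  v_{4} + v_{5} = v_{0} + v_{1} + v_{3} ; sig = (2;(1,1,1))
  P={0,3,6}:  v_{0} + v_{3} + v_{6} = v_{5} ; sig = (3;(1))
  P={1,2,5}:  v_{1} + v_{2} + v_{5} = v_{6} ; sig = (3;(1))
  P={0,1,2,3}:  v_{0} + v_{1} + v_{2} + v_{3} = 0 ; sig = (4;())

so the primitive-relation signature multiset is
[(2;(1)), (2;(1,1,1)), (3;(1)), (3;(1)), (4;())]


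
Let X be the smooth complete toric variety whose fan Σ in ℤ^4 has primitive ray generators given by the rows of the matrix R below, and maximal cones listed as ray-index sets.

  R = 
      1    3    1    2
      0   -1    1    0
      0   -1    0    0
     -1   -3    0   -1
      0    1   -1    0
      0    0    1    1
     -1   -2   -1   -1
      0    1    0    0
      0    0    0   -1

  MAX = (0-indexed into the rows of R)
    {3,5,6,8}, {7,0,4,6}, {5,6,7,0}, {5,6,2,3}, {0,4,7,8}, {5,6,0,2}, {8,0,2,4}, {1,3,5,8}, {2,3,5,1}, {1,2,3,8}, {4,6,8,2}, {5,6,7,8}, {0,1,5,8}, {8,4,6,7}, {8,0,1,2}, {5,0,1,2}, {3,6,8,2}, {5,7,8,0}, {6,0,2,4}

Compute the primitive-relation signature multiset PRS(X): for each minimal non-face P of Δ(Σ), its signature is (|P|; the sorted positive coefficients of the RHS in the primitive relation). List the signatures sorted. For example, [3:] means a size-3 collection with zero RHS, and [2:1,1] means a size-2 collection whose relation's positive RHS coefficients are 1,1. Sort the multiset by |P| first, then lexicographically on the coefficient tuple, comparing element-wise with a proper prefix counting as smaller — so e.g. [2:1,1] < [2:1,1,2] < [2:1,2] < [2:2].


Δ(Σ) — 9 vertices, 10 min non-faces:

  P = {1,4}:  v_{1} + v_{4} = 0  ⟹  sig = [2:]
  P = {2,7}:  v_{2} + v_{7} = 0  ⟹  sig = [2:]
  P = {0,3}:  v_{0} + v_{3} = v_{5}  ⟹  sig = [2:1]
  P = {1,6}:  v_{1} + v_{6} = v_{3}  ⟹  sig = [2:1]
  P = {3,4}:  v_{3} + v_{4} = v_{6}  ⟹  sig = [2:1]
  P = {1,7}:  v_{1} + v_{7} = v_{5} + v_{8}  ⟹  sig = [2:1,1]
  P = {4,5}:  v_{4} + v_{5} = v_{0} + v_{6}  ⟹  sig = [2:1,1]
  P = {3,7}:  v_{3} + v_{7} = v_{5} + v_{6} + v_{8}  ⟹  sig = [2:1,1,1]
  P = {0,6,8}:  v_{0} + v_{6} + v_{8} = v_{7}  ⟹  sig = [3:1]
  P = {2,5,8}:  v_{2} + v_{5} + v_{8} = v_{1}  ⟹  sig = [3:1]

Sorted signature multiset PRS(X):
{ [2:] ×2,  [2:1] ×3,  [2:1,1] ×2,  [2:1,1,1],  [3:1] ×2 }


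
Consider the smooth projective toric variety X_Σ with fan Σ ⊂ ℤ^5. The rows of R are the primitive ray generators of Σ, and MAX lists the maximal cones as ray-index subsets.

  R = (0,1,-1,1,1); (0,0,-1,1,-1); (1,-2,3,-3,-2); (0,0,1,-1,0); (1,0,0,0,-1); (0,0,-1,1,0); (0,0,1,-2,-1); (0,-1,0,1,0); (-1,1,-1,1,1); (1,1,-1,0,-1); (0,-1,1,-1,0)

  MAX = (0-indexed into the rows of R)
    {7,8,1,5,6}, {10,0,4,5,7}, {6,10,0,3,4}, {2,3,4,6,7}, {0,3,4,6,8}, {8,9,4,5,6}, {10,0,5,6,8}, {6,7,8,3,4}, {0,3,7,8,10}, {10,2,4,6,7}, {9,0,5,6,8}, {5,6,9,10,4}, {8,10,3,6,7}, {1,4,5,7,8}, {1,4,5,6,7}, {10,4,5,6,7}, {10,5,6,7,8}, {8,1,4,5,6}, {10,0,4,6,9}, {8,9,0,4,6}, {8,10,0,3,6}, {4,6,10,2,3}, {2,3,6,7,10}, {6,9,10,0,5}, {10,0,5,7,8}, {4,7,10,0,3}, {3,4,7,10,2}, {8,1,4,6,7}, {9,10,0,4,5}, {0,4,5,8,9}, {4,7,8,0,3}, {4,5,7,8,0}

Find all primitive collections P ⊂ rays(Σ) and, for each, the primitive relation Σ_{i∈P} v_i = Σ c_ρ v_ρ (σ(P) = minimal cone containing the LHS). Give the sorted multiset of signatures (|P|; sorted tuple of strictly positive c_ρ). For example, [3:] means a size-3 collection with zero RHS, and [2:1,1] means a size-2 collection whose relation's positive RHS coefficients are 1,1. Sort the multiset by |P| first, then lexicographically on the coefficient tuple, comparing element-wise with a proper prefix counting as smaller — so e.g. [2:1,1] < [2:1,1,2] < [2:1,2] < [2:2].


The 18 primitive collections of Σ (r=11, n=5):

  P = {3,5}:  v_{3} + v_{5} = 0 — sig = [2:]
  P = {7,9}:  v_{7} + v_{9} = v_{4} + v_{5} — sig = [2:1,1]
  P = {0,1}:  v_{0} + v_{1} = v_{4} + v_{5} + v_{8} — sig = [2:1,1,1]
  P = {0,2}:  v_{0} + v_{2} = v_{3} + v_{4} + v_{10} — sig = [2:1,1,1]
  P = {1,10}:  v_{1} + v_{10} = v_{5} + v_{6} + v_{7} — sig = [2:1,1,1]
  P = {2,8}:  v_{2} + v_{8} = v_{3} + v_{6} + v_{7} — sig = [2:1,1,1]
  P = {3,9}:  v_{3} + v_{9} = v_{0} + v_{4} + v_{6} — sig = [2:1,1,1]
  P = {1,3}:  v_{1} + v_{3} = v_{4} + v_{6} + v_{7} + v_{8} — sig = [2:1,1,1,1]
  P = {2,5}:  v_{2} + v_{5} = v_{4} + v_{6} + v_{7} + v_{10} — sig = [2:1,1,1,1]
  P = {2,9}:  v_{2} + v_{9} = 2·v_{4} + v_{6} + v_{10} — sig = [2:1,1,2]
  P = {1,9}:  v_{1} + v_{9} = 2·v_{4} + 2·v_{5} + v_{6} + v_{8} — sig = [2:1,1,2,2]
  P = {1,2}:  v_{1} + v_{2} = v_{4} + 2·v_{6} + 2·v_{7} — sig = [2:1,2,2]
  P = {0,6,7}:  v_{0} + v_{6} + v_{7} = 0 — sig = [3:]
  P = {4,8,10}:  v_{4} + v_{8} + v_{10} = 0 — sig = [3:]
  P = {8,9,10}:  v_{8} + v_{9} + v_{10} = v_{0} + v_{5} + v_{6} — sig = [3:1,1,1]
  P = {0,4,5,6}:  v_{0} + v_{4} + v_{5} + v_{6} = v_{9} — sig = [4:1]
  P = {3,4,6,7,10}:  v_{3} + v_{4} + v_{6} + v_{7} + v_{10} = v_{2} — sig = [5:1]
  P = {4,5,6,7,8}:  v_{4} + v_{5} + v_{6} + v_{7} + v_{8} = v_{1} — sig = [5:1]

so the primitive-relation signature multiset is
{ [2:],  [2:1,1],  [2:1,1,1] ×5,  [2:1,1,1,1] ×2,  [2:1,1,2],  [2:1,1,2,2],  [2:1,2,2],  [3:] ×2,  [3:1,1,1],  [4:1],  [5:1] ×2 }
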